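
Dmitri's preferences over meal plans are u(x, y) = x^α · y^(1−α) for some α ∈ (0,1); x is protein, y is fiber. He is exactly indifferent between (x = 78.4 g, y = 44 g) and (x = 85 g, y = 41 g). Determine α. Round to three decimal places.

Indifference: 78.4^α · 44^(1−α) = 85^α · 41^(1−α).
(78.4/85)^α = (41/44)^(1−α); take logs: α·ln(78.4/85) = (1−α)·ln(41/44), i.e. α·-0.080827 = (1−α)·-0.070618.
Thus α·(-0.151445) = -0.070618, so α = -0.070618/-0.151445 ≈ 0.466.

α ≈ 0.466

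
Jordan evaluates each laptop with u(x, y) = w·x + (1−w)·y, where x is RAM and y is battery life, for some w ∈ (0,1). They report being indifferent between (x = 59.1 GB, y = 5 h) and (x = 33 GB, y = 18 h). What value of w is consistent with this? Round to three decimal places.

u(59.1,5) = u(33,18) means w·59.1 + (1−w)·5 = w·33 + (1−w)·18.
Collecting terms: w·26.1 = (1−w)·13.
So w/(1−w) = 13/26.1 = 0.4981, giving w = 13/(26.1+13) = 0.332.

w = 0.332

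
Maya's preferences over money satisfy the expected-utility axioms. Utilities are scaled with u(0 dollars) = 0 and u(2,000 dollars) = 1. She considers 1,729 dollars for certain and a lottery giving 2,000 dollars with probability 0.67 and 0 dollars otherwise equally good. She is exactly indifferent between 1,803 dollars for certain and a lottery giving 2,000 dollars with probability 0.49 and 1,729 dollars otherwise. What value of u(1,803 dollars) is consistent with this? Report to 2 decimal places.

From the first indifference, u(1,729 dollars) = 0.67·u(2,000 dollars) + 0.33·u(0 dollars) = 0.67·1 + 0.33·0 = 0.67.
Then u(1,803 dollars) = 0.49·u(2,000 dollars) + 0.51·u(1,729 dollars) = 0.49·1.00 + 0.51·0.67 = 0.8317.

0.83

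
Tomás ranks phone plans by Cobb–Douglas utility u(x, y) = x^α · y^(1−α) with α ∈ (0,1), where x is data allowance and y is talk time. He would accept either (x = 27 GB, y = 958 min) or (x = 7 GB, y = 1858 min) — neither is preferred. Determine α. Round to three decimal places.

α ≈ 0.329

The Cobb–Douglas utilities coincide, so 27^α·958^(1−α) = 7^α·1858^(1−α).
Taking logs: α·ln 27 + (1−α)·ln 958 = α·ln 7 + (1−α)·ln 1858, i.e. α·1.349927 = (1−α)·0.662408.
Thus α·(2.012335) = 0.662408, so α = 0.662408/2.012335 ≈ 0.329.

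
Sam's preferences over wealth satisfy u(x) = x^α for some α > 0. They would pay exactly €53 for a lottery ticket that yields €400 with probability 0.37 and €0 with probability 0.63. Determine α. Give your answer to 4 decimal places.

The lottery's expected utility is 0.37·u(400) + 0.63·u(0) = 0.37·400^α (since u(0) = 0 for α > 0).
Indifference: 53^α = 0.37·400^α, so (53/400)^α = 0.37.
α = ln(0.37) / ln(53/400) = -0.9942523/-2.0211726 ≈ 0.4919.

α ≈ 0.4919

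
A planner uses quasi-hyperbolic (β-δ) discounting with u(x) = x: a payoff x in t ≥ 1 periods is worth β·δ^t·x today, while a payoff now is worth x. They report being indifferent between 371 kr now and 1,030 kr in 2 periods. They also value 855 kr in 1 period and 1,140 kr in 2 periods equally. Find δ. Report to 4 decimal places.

δ ≈ 0.7500

From the later pair, β·δ^1·855 = β·δ^2·1140; dividing through, δ = 855/1140 = 0.75000.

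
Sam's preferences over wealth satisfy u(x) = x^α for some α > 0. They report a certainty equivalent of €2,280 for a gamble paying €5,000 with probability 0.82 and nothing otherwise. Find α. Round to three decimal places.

Since u(0) = 0, the lottery's EU is 0.82·5000^α.
Setting u(2280) equal to that: 2280^α = 0.82·5000^α ⇒ (2280/5000)^α = 0.82.
α = ln(0.82) / ln(2280/5000) = -0.198451/-0.785262 ≈ 0.253.

α ≈ 0.253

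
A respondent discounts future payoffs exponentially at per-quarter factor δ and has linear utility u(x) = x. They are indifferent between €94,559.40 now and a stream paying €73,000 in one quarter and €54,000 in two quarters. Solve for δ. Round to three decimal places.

δ ≈ 0.810

Equating present values: 94559.40 = 73000δ + 54000δ².
So 54000δ² + 73000δ − 94559.40 = 0.
δ = (−73000 + √(73000² + 4·54000·94559.40)) / (2·54000) = (−73000 + √25753830400.00) / 108000 ≈ 0.810.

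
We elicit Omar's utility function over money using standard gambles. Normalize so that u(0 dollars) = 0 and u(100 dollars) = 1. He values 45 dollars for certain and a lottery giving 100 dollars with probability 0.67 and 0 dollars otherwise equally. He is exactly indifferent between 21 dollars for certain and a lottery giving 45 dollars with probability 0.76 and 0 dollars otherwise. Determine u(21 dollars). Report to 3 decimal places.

The first gamble pins u(45 dollars): it must equal 0.67·1 + 0.33·0 = 0.67.
The second indifference gives u(21 dollars) = 0.76·u(45 dollars) + 0.24·u(0 dollars) = 0.76·0.67 + 0.24·0.00 = 0.5092.

0.509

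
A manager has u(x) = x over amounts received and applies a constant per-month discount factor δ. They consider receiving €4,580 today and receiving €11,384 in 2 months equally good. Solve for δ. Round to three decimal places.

δ ≈ 0.634

Equating discounted utilities: u(4580) = δ^2·u(11384) ⇒ δ^2 = u(4580)/u(11384).
With u(x) = x: δ^2 = 4580/11384 = 0.40232.
Hence δ = (0.40232)^(1/2) = 0.63429.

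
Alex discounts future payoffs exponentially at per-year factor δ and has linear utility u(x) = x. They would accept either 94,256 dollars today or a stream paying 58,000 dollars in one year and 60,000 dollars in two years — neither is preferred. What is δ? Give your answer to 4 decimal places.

δ ≈ 0.8600

The stream is worth 58000δ + 60000δ² today, so 58000δ + 60000δ² = 94256.
So 60000δ² + 58000δ − 94256 = 0.
The positive root is δ = [−58000 + √(58000² + 4·60000·94256)] / (2·60000) = (−58000 + 161200.000)/120000 ≈ 0.8600.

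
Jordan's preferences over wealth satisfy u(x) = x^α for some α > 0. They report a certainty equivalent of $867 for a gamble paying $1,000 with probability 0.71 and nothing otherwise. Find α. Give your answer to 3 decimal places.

The lottery's expected utility is 0.71·u(1000) + 0.29·u(0) = 0.71·1000^α (since u(0) = 0 for α > 0).
Indifference: 867^α = 0.71·1000^α, so (867/1000)^α = 0.71.
Take logs: α = ln 0.71 / ln(867/1000) ≈ 2.39980.

α ≈ 2.400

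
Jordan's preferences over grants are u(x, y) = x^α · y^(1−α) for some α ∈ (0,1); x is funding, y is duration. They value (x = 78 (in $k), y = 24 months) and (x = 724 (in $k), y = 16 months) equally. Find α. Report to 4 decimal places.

Indifference: 78^α · 24^(1−α) = 724^α · 16^(1−α).
Taking logs: α·ln 78 + (1−α)·ln 24 = α·ln 724 + (1−α)·ln 16, i.e. α·-2.2280826 = (1−α)·-0.4054651.
Thus α·(-2.6335477) = -0.4054651, so α = -0.4054651/-2.6335477 ≈ 0.1540.

α ≈ 0.1540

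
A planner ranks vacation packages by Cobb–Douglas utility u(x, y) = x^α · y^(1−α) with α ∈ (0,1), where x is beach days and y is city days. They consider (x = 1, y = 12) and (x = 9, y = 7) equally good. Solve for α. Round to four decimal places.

α ≈ 0.1970

Indifference: 1^α · 12^(1−α) = 9^α · 7^(1−α).
(1/9)^α = (7/12)^(1−α); take logs: α·ln(1/9) = (1−α)·ln(7/12), i.e. α·-2.1972246 = (1−α)·-0.5389965.
Thus α·(-2.7362211) = -0.5389965, so α = -0.5389965/-2.7362211 ≈ 0.1970.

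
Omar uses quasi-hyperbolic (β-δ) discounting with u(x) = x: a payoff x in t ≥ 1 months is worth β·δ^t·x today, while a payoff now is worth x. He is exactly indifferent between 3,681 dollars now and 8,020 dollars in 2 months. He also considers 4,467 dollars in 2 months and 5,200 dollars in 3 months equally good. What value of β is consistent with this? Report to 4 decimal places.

β ≈ 0.6220

The second indifference involves only future payoffs, so β cancels: β·δ^2·4467 = β·δ^3·5200, giving δ = 4467/5200 = 0.85904.
Substituting δ into 3681 = β·δ^2·8020: β = 3681/(5918.336) ≈ 0.6220.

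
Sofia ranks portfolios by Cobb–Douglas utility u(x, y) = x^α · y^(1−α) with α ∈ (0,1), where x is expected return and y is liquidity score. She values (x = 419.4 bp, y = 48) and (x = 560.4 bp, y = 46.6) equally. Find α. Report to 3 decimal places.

α ≈ 0.093

Indifference: 419.4^α · 48^(1−α) = 560.4^α · 46.6^(1−α).
Taking logs: α·ln 419.4 + (1−α)·ln 48 = α·ln 560.4 + (1−α)·ln 46.6, i.e. α·-0.289826 = (1−α)·-0.029600.
So α/(1−α) = (-0.029600)/(-0.289826) = 0.102130, and α = 0.102130/1.102130 ≈ 0.093.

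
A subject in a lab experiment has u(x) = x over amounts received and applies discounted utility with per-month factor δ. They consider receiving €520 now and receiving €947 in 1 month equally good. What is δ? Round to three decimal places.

Equating discounted utilities: u(520) = δ·u(947) ⇒ δ = u(520)/u(947).
With u(x) = x: δ = 520/947 = 0.54910.

δ ≈ 0.549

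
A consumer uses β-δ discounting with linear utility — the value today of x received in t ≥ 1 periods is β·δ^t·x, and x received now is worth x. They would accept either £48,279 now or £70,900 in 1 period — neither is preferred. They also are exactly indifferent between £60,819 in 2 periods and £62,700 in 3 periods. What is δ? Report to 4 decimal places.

Both payoffs in the second observation are in the future, so β drops out: δ^2·60819 = δ^3·62700 ⇒ δ = 60819/62700 = 0.97000.

δ ≈ 0.9700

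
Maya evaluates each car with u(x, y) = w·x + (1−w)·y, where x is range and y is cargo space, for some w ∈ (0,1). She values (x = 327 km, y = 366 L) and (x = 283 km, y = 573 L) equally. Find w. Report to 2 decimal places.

u(327,366) = u(283,573) means w·327 + (1−w)·366 = w·283 + (1−w)·573.
w·(327−283) = (1−w)·(573−366), i.e. w·44 = (1−w)·207.
The marginal rate of substitution is 207/44, so w = 207/(44+207) = 0.82.

w = 0.82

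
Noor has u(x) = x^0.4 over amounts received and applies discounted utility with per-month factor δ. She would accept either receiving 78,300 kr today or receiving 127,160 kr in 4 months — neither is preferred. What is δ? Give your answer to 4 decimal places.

δ ≈ 0.9527

Equating discounted utilities: u(78300) = δ^4·u(127160) ⇒ δ^4 = u(78300)/u(127160).
Since u(x) = x^0.4, δ^4 = (78300/127160)^0.4 = 0.61576^0.4 = 0.82369.
Hence δ = (0.82369)^(1/4) = 0.952667.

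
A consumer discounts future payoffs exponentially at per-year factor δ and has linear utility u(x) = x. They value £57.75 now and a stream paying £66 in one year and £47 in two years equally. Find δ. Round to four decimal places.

Equating present values: 57.75 = 66δ + 47δ².
That is, 47δ² + 66δ − 57.75 = 0, a quadratic in δ.
δ = (−66 + √(66² + 4·47·57.75)) / (2·47) = (−66 + √15213.00) / 94 ≈ 0.6100.

δ ≈ 0.6100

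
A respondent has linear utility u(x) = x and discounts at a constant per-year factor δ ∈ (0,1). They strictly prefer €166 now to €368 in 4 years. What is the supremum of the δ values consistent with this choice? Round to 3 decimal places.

Under u(x) = x this choice says 166 > δ^4·368.
Dividing by 368: δ^4 < 0.45109. Both sides are positive, so the 4th root keeps the direction.
δ < 0.45109^(1/4) = 0.820.

δ < 0.820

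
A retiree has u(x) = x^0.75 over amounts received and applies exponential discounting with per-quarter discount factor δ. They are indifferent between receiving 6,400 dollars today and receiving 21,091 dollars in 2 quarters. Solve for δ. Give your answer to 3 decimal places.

The payoff in 2 quarters is discounted by δ^2, so u(6400) = δ^2·u(21091) and δ^2 = u(6400)/u(21091).
With u(x) = x^0.75: δ^2 = 6400^0.75/21091^0.75 = (6400/21091)^0.75 = 0.40885.
Hence δ = (0.40885)^(1/2) = 0.63941.

δ ≈ 0.639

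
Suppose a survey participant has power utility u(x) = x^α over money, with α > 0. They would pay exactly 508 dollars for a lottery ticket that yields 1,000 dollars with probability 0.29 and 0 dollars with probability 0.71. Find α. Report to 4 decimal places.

Since u(0) = 0, the lottery's EU is 0.29·1000^α.
Equating: 508^α = 0.29·1000^α, i.e. 0.5080^α = 0.29.
Taking logs: α·ln(508/1000) = ln(0.29), so α = -1.2378744 / -0.6772738 ≈ 1.8277.

α ≈ 1.8277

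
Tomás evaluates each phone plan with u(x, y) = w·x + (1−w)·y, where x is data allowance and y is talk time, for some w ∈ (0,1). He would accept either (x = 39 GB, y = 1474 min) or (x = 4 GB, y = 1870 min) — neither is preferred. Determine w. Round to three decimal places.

u(39,1474) = u(4,1870) means w·39 + (1−w)·1474 = w·4 + (1−w)·1870.
Collecting terms: w·35 = (1−w)·396.
So w/(1−w) = 396/35 = 11.3143, giving w = 396/(35+396) = 0.919.

w = 0.919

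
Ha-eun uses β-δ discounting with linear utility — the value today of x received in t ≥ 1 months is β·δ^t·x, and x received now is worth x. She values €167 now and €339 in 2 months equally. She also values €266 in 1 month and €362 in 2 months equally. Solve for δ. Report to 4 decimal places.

From the later pair, β·δ^1·266 = β·δ^2·362; dividing through, δ = 266/362 = 0.73481.

δ ≈ 0.7348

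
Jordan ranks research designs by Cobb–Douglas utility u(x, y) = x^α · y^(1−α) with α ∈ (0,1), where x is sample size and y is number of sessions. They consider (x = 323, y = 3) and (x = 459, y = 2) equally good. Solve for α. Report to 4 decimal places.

Set the two utilities equal: 323^α·3^(1−α) = 459^α·2^(1−α).
Taking logs: α·ln 323 + (1−α)·ln 3 = α·ln 459 + (1−α)·ln 2, i.e. α·-0.3513979 = (1−α)·-0.4054651.
Thus α·(-0.7568630) = -0.4054651, so α = -0.4054651/-0.7568630 ≈ 0.5357.

α ≈ 0.5357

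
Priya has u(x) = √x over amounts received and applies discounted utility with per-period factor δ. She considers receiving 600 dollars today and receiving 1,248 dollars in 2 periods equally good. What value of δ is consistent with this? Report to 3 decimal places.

Equating discounted utilities: u(600) = δ^2·u(1248) ⇒ δ^2 = u(600)/u(1248).
With u(x) = √x: δ^2 = √600/√1248 = √(600/1248) = 0.69338.
Hence δ = (0.69338)^(1/2) = 0.83269.

δ ≈ 0.833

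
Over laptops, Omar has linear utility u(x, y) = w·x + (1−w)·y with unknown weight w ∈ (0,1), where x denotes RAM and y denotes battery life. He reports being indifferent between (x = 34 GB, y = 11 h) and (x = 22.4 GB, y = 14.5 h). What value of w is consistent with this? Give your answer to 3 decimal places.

Indifference: w·34 + (1−w)·11 = w·22.4 + (1−w)·14.5.
Rearranging, 11.6·w − 3.5·(1−w) = 0.
Hence w = 3.5/(11.6+3.5) = 3.5/15.1 = 0.232.

w = 0.232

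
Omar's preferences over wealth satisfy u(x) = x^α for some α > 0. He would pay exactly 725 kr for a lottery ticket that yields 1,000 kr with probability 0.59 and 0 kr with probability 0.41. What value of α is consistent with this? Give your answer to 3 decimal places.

Since u(0) = 0, the lottery's EU is 0.59·1000^α.
Setting u(725) equal to that: 725^α = 0.59·1000^α ⇒ (725/1000)^α = 0.59.
α = ln(0.59) / ln(725/1000) = -0.527633/-0.321584 ≈ 1.641.

α ≈ 1.641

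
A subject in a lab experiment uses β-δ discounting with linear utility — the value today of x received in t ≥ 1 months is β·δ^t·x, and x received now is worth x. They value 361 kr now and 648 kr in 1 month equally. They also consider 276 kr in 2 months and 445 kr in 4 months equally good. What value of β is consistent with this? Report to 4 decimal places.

β ≈ 0.7074

The second indifference involves only future payoffs, so β cancels: β·δ^2·276 = β·δ^4·445, giving δ^2 = 276/445 = 0.62022, so δ = 0.78754.
The first indifference: 361 = β·δ·648, so β = 361/(δ·648) = 361/(0.78754·648) ≈ 0.7074.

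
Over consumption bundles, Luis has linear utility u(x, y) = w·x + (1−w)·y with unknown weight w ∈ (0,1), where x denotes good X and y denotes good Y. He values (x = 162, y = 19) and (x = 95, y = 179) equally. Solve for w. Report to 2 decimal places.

Indifference: w·162 + (1−w)·19 = w·95 + (1−w)·179.
Collecting terms: w·67 = (1−w)·160.
The marginal rate of substitution is 160/67, so w = 160/(67+160) = 0.70.

w = 0.70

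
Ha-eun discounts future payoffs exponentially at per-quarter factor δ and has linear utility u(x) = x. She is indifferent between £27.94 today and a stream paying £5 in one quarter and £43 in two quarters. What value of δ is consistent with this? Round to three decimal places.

δ ≈ 0.750

The stream is worth 5δ + 43δ² today, so 5δ + 43δ² = 27.94.
So 43δ² + 5δ − 27.94 = 0.
By the quadratic formula (taking the positive root), δ = (−5 + √4830.68) / 86 ≈ 0.750.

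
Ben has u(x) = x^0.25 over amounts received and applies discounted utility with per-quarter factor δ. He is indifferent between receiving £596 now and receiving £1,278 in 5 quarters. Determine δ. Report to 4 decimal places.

Equating discounted utilities: u(596) = δ^5·u(1278) ⇒ δ^5 = u(596)/u(1278).
Since u(x) = x^0.25, δ^5 = (596/1278)^0.25 = 0.46635^0.25 = 0.82638.
Taking the 5th root: δ = 0.82638^(1/5) ≈ 0.9626.

δ ≈ 0.9626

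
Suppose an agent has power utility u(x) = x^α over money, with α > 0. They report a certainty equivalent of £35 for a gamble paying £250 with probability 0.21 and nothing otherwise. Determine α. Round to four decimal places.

α ≈ 0.7938

The lottery's expected utility is 0.21·u(250) + 0.79·u(0) = 0.21·250^α (since u(0) = 0 for α > 0).
Setting u(35) equal to that: 35^α = 0.21·250^α ⇒ (35/250)^α = 0.21.
Take logs: α = ln 0.21 / ln(35/250) ≈ 0.793773.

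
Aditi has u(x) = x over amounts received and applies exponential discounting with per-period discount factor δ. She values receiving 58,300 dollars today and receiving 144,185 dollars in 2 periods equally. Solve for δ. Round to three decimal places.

δ ≈ 0.636

The payoff in 2 periods is discounted by δ^2, so u(58300) = δ^2·u(144185) and δ^2 = u(58300)/u(144185).
With u(x) = x: δ^2 = 58300/144185 = 0.40434.
Taking the square root: δ = 0.40434^(1/2) ≈ 0.636.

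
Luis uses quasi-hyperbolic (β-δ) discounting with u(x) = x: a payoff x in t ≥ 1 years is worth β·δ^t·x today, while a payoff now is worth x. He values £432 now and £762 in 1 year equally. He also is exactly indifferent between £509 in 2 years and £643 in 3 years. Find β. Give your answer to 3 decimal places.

The second indifference involves only future payoffs, so β cancels: β·δ^2·509 = β·δ^3·643, giving δ = 509/643 = 0.79160.
Now use the now-vs-future pair: 432 = β·δ·762 gives β = 432/(0.79160·762) ≈ 0.716.

β ≈ 0.716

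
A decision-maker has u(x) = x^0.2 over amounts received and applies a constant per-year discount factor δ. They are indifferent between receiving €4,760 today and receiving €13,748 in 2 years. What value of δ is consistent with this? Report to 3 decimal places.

δ ≈ 0.899

Indifference means u(4760) = δ^2 · u(13748), so δ^2 = u(4760)/u(13748).
With u(x) = x^0.2: δ^2 = 4760^0.2/13748^0.2 = (4760/13748)^0.2 = 0.80886.
So δ = 0.80886^(1/2) ≈ 0.899.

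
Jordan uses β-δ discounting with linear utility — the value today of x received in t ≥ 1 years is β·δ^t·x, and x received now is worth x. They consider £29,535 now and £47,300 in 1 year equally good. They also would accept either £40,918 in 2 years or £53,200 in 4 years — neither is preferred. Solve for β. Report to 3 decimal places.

β ≈ 0.712

The second indifference involves only future payoffs, so β cancels: β·δ^2·40918 = β·δ^4·53200, giving δ^2 = 40918/53200 = 0.76914, so δ = 0.87700.
The first indifference: 29535 = β·δ·47300, so β = 29535/(δ·47300) = 29535/(0.87700·47300) ≈ 0.712.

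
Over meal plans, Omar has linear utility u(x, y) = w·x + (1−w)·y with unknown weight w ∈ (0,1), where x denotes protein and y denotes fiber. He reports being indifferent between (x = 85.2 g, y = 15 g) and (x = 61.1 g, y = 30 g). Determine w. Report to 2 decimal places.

Indifference: w·85.2 + (1−w)·15 = w·61.1 + (1−w)·30.
w·(85.2−61.1) = (1−w)·(30−15), i.e. w·24.1 = (1−w)·15.
The marginal rate of substitution is 15/24.1, so w = 15/(24.1+15) = 0.38.

w = 0.38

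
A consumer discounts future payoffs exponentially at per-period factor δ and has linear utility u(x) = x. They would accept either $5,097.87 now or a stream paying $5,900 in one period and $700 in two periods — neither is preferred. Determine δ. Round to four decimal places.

δ ≈ 0.7900

Present value of the stream is 5900·δ + 700·δ². Indifference gives 5900δ + 700δ² = 5097.87.
So 700δ² + 5900δ − 5097.87 = 0.
δ = (−5900 + √(5900² + 4·700·5097.87)) / (2·700) = (−5900 + √49084036.00) / 1400 ≈ 0.7900.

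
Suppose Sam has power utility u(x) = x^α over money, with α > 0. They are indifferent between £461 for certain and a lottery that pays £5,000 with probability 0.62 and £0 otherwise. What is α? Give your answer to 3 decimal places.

The lottery's expected utility is 0.62·u(5000) + 0.38·u(0) = 0.62·5000^α (since u(0) = 0 for α > 0).
Setting u(461) equal to that: 461^α = 0.62·5000^α ⇒ (461/5000)^α = 0.62.
Taking logs: α·ln(461/5000) = ln(0.62), so α = -0.478036 / -2.383795 ≈ 0.201.

α ≈ 0.201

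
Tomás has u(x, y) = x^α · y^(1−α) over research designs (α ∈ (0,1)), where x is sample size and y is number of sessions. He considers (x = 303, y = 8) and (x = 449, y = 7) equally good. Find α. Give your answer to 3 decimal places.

α ≈ 0.253

The Cobb–Douglas utilities coincide, so 303^α·8^(1−α) = 449^α·7^(1−α).
(303/449)^α = (7/8)^(1−α); take logs: α·ln(303/449) = (1−α)·ln(7/8), i.e. α·-0.393290 = (1−α)·-0.133531.
Thus α·(-0.526821) = -0.133531, so α = -0.133531/-0.526821 ≈ 0.253.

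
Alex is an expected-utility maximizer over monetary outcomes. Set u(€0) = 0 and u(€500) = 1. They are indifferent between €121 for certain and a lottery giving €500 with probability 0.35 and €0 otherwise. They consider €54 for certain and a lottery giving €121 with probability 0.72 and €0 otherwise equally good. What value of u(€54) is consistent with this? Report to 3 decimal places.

First, u(€121) = 0.35·u(€500) + 0.65·u(€0) = 0.35.
Chaining: u(€54) = 0.72·0.35 + 0.28·0.00 = 0.2520.

0.252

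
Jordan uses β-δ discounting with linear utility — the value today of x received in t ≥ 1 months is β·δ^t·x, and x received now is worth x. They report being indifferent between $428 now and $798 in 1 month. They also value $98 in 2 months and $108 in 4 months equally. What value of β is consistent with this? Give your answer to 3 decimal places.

β ≈ 0.563

From the later pair, β·δ^2·98 = β·δ^4·108; dividing through, δ^2 = 98/108 = 0.90741, so δ = 0.95258.
The first indifference: 428 = β·δ·798, so β = 428/(δ·798) = 428/(0.95258·798) ≈ 0.563.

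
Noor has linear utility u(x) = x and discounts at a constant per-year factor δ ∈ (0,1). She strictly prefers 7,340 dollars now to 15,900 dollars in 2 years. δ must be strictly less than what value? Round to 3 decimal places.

The preference means 7340 > δ^2·15900.
So δ^2 < 7340/15900 = 0.46164; taking the square root of both positive sides preserves the inequality.
δ < 0.46164^(1/2) = 0.679.

δ < 0.679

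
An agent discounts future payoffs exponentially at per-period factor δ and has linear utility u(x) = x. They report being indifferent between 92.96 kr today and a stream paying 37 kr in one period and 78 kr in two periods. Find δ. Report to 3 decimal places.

Equating present values: 92.96 = 37δ + 78δ².
So 78δ² + 37δ − 92.96 = 0.
δ = (−37 + √(37² + 4·78·92.96)) / (2·78) = (−37 + √30372.52) / 156 ≈ 0.880.

δ ≈ 0.880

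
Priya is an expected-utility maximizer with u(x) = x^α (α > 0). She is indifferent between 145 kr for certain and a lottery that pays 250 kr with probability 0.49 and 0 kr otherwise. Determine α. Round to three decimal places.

α ≈ 1.310

Since u(0) = 0, the lottery's EU is 0.49·250^α.
Setting u(145) equal to that: 145^α = 0.49·250^α ⇒ (145/250)^α = 0.49.
Take logs: α = ln 0.49 / ln(145/250) ≈ 1.30955.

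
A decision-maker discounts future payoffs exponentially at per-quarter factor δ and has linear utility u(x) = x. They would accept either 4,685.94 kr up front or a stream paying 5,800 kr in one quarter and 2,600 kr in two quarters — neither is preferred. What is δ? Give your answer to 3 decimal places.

δ ≈ 0.630

Present value of the stream is 5800·δ + 2600·δ². Indifference gives 5800δ + 2600δ² = 4685.94.
Rearranged: 2600δ² + 5800δ − 4685.94 = 0.
By the quadratic formula (taking the positive root), δ = (−5800 + √82373776.00) / 5200 ≈ 0.630.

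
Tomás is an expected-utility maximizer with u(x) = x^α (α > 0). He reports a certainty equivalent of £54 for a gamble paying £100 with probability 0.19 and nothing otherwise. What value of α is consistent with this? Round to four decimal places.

The lottery's expected utility is 0.19·u(100) + 0.81·u(0) = 0.19·100^α (since u(0) = 0 for α > 0).
Setting u(54) equal to that: 54^α = 0.19·100^α ⇒ (54/100)^α = 0.19.
Take logs: α = ln 0.19 / ln(54/100) ≈ 2.695178.

α ≈ 2.6952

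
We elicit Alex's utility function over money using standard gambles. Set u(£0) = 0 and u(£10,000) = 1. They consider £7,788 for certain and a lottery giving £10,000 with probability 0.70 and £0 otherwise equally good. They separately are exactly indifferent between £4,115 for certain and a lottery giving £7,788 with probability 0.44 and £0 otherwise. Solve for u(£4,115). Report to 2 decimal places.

0.31

The first gamble pins u(£7,788): it must equal 0.70·1 + 0.30·0 = 0.70.
The second indifference gives u(£4,115) = 0.44·u(£7,788) + 0.56·u(£0) = 0.44·0.70 + 0.56·0.00 = 0.3080.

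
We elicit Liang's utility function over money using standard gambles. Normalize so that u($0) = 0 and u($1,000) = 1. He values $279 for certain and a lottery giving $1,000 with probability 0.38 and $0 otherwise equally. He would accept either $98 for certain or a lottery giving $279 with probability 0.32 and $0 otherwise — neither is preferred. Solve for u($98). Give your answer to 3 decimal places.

From the first indifference, u($279) = 0.38·u($1,000) + 0.62·u($0) = 0.38·1 + 0.62·0 = 0.38.
The second indifference gives u($98) = 0.32·u($279) + 0.68·u($0) = 0.32·0.38 + 0.68·0.00 = 0.1216.

0.122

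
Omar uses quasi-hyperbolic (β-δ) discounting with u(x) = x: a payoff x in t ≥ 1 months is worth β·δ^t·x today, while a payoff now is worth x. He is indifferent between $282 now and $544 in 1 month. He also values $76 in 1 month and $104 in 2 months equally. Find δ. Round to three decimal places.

δ ≈ 0.731

From the later pair, β·δ^1·76 = β·δ^2·104; dividing through, δ = 76/104 = 0.73077.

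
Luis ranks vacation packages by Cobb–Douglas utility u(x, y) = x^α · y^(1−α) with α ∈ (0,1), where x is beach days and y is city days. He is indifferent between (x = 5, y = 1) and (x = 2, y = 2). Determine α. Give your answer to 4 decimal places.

The Cobb–Douglas utilities coincide, so 5^α·1^(1−α) = 2^α·2^(1−α).
Rearrange to (5/2)^α = (2/1)^(1−α) and take logs: α·0.9162907 = (1−α)·0.6931472.
Thus α·(1.6094379) = 0.6931472, so α = 0.6931472/1.6094379 ≈ 0.4307.

α ≈ 0.4307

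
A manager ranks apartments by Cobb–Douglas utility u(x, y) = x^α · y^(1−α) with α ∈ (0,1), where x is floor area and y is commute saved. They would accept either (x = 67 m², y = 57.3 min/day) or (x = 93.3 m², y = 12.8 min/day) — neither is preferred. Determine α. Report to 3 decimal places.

The Cobb–Douglas utilities coincide, so 67^α·57.3^(1−α) = 93.3^α·12.8^(1−α).
Rearrange to (67/93.3)^α = (12.8/57.3)^(1−α) and take logs: α·-0.331127 = (1−α)·-1.498855.
So α/(1−α) = (-1.498855)/(-0.331127) = 4.526526, and α = 4.526526/5.526526 ≈ 0.819.

α ≈ 0.819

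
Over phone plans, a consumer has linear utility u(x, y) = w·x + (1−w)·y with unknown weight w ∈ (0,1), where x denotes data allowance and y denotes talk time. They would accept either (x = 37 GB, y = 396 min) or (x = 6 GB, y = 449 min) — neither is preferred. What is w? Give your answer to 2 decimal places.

Indifference: w·37 + (1−w)·396 = w·6 + (1−w)·449.
Collecting terms: w·31 = (1−w)·53.
The marginal rate of substitution is 53/31, so w = 53/(31+53) = 0.63.

w = 0.63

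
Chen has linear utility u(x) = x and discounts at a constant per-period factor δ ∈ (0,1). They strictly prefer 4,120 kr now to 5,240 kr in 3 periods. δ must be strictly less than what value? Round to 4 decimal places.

Under u(x) = x this choice says 4120 > δ^3·5240.
Dividing by 5240: δ^3 < 0.78626. Both sides are positive, so the cube root keeps the direction.
δ < 0.78626^(1/3) = 0.9230.

δ < 0.9230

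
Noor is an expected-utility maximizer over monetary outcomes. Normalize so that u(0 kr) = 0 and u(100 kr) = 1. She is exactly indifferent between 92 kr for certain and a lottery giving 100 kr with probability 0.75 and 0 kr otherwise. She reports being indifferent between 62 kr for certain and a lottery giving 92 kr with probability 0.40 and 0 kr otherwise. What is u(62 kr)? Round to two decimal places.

0.30

The first gamble pins u(92 kr): it must equal 0.75·1 + 0.25·0 = 0.75.
The second indifference gives u(62 kr) = 0.40·u(92 kr) + 0.60·u(0 kr) = 0.40·0.75 + 0.60·0.00 = 0.3000.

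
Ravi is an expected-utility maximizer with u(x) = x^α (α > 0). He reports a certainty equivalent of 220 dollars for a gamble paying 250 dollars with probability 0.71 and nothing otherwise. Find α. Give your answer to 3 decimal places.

α ≈ 2.679

EU(lottery) = 0.71·250^α + 0.29·0 = 0.71·250^α.
Equating: 220^α = 0.71·250^α, i.e. 0.8800^α = 0.71.
α = ln(0.71) / ln(220/250) = -0.342490/-0.127833 ≈ 2.679.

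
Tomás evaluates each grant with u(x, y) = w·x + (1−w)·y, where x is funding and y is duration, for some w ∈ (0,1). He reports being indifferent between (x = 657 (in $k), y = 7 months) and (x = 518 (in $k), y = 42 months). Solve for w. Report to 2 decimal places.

w = 0.20

Equating utilities: w·657 + (1−w)·7 = w·518 + (1−w)·42.
w·(657−518) = (1−w)·(42−7), i.e. w·139 = (1−w)·35.
So w/(1−w) = 35/139 = 0.2518, giving w = 35/(139+35) = 0.20.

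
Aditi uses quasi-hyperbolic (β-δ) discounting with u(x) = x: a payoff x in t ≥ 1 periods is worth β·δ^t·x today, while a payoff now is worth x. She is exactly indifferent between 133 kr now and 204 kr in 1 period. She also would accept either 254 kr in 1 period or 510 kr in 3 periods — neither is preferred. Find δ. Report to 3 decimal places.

δ ≈ 0.706

Both payoffs in the second observation are in the future, so β drops out: δ^1·254 = δ^3·510 ⇒ δ^2 = 254/510 = 0.49804, so δ = 0.70572.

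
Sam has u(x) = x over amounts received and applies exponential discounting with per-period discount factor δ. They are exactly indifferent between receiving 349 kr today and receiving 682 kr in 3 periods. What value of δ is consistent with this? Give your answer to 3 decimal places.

Equating discounted utilities: u(349) = δ^3·u(682) ⇒ δ^3 = u(349)/u(682).
With u(x) = x: δ^3 = 349/682 = 0.51173.
Taking the cube root: δ = 0.51173^(1/3) ≈ 0.800.

δ ≈ 0.800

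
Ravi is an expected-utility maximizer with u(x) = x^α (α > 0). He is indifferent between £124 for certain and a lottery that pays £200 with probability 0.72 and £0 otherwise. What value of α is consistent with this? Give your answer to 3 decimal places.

The lottery's expected utility is 0.72·u(200) + 0.28·u(0) = 0.72·200^α (since u(0) = 0 for α > 0).
Indifference: 124^α = 0.72·200^α, so (124/200)^α = 0.72.
Taking logs: α·ln(124/200) = ln(0.72), so α = -0.328504 / -0.478036 ≈ 0.687.

α ≈ 0.687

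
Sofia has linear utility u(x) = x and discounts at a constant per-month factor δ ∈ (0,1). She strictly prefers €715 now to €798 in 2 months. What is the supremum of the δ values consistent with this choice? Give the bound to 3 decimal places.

δ < 0.947

The preference means 715 > δ^2·798.
So δ^2 < 715/798 = 0.89599; taking the square root of both positive sides preserves the inequality.
δ < (715/798)^(1/2) ≈ 0.947.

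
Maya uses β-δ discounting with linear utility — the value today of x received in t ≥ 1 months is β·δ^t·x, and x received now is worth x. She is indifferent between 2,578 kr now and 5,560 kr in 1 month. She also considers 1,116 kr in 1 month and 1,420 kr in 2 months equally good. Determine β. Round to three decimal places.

Both payoffs in the second observation are in the future, so β drops out: δ^1·1116 = δ^2·1420 ⇒ δ = 1116/1420 = 0.78592.
Substituting δ into 2578 = β·δ·5560: β = 2578/(4369.690) ≈ 0.590.

β ≈ 0.590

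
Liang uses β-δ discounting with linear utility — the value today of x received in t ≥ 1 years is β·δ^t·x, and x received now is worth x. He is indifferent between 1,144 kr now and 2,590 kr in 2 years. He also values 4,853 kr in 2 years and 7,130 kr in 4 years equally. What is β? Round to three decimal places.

β ≈ 0.649

The second indifference involves only future payoffs, so β cancels: β·δ^2·4853 = β·δ^4·7130, giving δ^2 = 4853/7130 = 0.68065, so δ = 0.82501.
The first indifference: 1144 = β·δ^2·2590, so β = 1144/(δ^2·2590) = 1144/(0.68065·2590) ≈ 0.649.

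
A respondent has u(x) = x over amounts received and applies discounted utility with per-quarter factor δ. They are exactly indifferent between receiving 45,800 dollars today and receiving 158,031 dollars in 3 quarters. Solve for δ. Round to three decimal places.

Equating discounted utilities: u(45800) = δ^3·u(158031) ⇒ δ^3 = u(45800)/u(158031).
With u(x) = x: δ^3 = 45800/158031 = 0.28982.
Taking the cube root: δ = 0.28982^(1/3) ≈ 0.662.

δ ≈ 0.662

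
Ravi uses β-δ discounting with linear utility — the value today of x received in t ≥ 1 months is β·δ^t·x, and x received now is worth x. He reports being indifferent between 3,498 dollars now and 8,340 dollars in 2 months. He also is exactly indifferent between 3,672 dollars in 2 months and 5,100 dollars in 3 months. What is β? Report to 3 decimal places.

The second indifference involves only future payoffs, so β cancels: β·δ^2·3672 = β·δ^3·5100, giving δ = 3672/5100 = 0.72000.
Now use the now-vs-future pair: 3498 = β·δ^2·8340 gives β = 3498/(0.51840·8340) ≈ 0.809.

β ≈ 0.809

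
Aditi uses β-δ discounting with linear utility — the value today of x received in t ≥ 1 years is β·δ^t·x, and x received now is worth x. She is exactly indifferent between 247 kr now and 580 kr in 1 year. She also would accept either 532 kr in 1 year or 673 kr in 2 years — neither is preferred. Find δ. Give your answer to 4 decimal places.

δ ≈ 0.7905

Both payoffs in the second observation are in the future, so β drops out: δ^1·532 = δ^2·673 ⇒ δ = 532/673 = 0.79049.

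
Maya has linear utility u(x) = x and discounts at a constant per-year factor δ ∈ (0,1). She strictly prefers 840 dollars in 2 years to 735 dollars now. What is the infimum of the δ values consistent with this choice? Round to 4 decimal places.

Comparing present values: 735 < δ^2·840.
So δ^2 > 735/840 = 0.87500; taking the square root of both positive sides preserves the inequality.
δ > (735/840)^(1/2) ≈ 0.9354.

δ > 0.9354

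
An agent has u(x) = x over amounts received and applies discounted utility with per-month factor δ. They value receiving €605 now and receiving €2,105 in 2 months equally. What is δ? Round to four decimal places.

δ ≈ 0.5361

The payoff in 2 months is discounted by δ^2, so u(605) = δ^2·u(2105) and δ^2 = u(605)/u(2105).
With u(x) = x: δ^2 = 605/2105 = 0.28741.
So δ = 0.28741^(1/2) ≈ 0.5361.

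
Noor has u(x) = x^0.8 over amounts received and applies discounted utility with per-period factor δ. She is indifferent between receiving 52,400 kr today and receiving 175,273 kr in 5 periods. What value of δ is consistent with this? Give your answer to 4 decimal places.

δ ≈ 0.8243

Indifference means u(52400) = δ^5 · u(175273), so δ^5 = u(52400)/u(175273).
Since u(x) = x^0.8, δ^5 = (52400/175273)^0.8 = 0.29896^0.8 = 0.38062.
Hence δ = (0.38062)^(1/5) = 0.824325.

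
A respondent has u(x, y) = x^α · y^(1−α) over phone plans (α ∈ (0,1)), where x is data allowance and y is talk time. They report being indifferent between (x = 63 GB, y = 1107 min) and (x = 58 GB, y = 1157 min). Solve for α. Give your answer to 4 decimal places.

α ≈ 0.3482

The Cobb–Douglas utilities coincide, so 63^α·1107^(1−α) = 58^α·1157^(1−α).
Taking logs: α·ln 63 + (1−α)·ln 1107 = α·ln 58 + (1−α)·ln 1157, i.e. α·0.0826917 = (1−α)·0.0441768.
With A = 0.0826917 and B = 0.0441768: α·A = (1−α)·B, so α = B/(A+B) = 0.0441768/0.1268685 ≈ 0.3482.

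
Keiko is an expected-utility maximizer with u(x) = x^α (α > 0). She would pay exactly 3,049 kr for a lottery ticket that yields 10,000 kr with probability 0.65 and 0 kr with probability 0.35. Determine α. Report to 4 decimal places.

α ≈ 0.3627

The lottery's expected utility is 0.65·u(10000) + 0.35·u(0) = 0.65·10000^α (since u(0) = 0 for α > 0).
Setting u(3049) equal to that: 3049^α = 0.65·10000^α ⇒ (3049/10000)^α = 0.65.
α = ln(0.65) / ln(3049/10000) = -0.4307829/-1.1877714 ≈ 0.3627.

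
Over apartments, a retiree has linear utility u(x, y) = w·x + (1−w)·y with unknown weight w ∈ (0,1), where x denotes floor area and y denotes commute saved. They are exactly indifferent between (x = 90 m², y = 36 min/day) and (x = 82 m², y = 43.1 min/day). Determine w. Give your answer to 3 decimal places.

w = 0.470

u(90,36) = u(82,43.1) means w·90 + (1−w)·36 = w·82 + (1−w)·43.1.
w·(90−82) = (1−w)·(43.1−36), i.e. w·8 = (1−w)·7.1.
Hence w = 7.1/(8+7.1) = 7.1/15.1 = 0.470.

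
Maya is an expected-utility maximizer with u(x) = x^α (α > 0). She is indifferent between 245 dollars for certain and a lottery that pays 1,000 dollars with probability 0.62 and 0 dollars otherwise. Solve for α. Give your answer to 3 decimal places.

Since u(0) = 0, the lottery's EU is 0.62·1000^α.
Indifference: 245^α = 0.62·1000^α, so (245/1000)^α = 0.62.
α = ln(0.62) / ln(245/1000) = -0.478036/-1.406497 ≈ 0.340.

α ≈ 0.340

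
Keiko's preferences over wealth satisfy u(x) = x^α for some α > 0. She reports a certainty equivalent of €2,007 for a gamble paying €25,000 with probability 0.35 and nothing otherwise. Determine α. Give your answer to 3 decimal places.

α ≈ 0.416

The lottery's expected utility is 0.35·u(25000) + 0.65·u(0) = 0.35·25000^α (since u(0) = 0 for α > 0).
Equating: 2007^α = 0.35·25000^α, i.e. 0.0803^α = 0.35.
α = ln(0.35) / ln(2007/25000) = -1.049822/-2.522235 ≈ 0.416.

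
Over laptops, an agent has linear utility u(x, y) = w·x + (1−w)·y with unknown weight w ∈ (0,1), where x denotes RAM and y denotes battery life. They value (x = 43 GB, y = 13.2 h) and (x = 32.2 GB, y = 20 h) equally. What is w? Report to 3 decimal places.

Equating utilities: w·43 + (1−w)·13.2 = w·32.2 + (1−w)·20.
Rearranging, 10.8·w − 6.8·(1−w) = 0.
So w/(1−w) = 6.8/10.8 = 0.6296, giving w = 6.8/(10.8+6.8) = 0.386.

w = 0.386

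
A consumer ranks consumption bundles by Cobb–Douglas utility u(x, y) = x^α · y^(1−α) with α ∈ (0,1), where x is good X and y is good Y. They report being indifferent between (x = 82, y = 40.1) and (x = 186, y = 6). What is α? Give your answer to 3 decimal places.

Indifference: 82^α · 40.1^(1−α) = 186^α · 6^(1−α).
(82/186)^α = (6/40.1)^(1−α); take logs: α·ln(82/186) = (1−α)·ln(6/40.1), i.e. α·-0.819027 = (1−α)·-1.899617.
Thus α·(-2.718644) = -1.899617, so α = -1.899617/-2.718644 ≈ 0.699.

α ≈ 0.699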